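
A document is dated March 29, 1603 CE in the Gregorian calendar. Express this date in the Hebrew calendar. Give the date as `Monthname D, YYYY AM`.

Both dates share Julian Day Number 2306631; in the Hebrew calendar that is 17 Nisan 5363 AM.

Nisan 17, 5363 AM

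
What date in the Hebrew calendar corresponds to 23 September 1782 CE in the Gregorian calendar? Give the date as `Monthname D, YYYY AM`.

Both dates share Julian Day Number 2372188; in the Hebrew calendar that is 15 Tishrei 5543 AM.

Tishrei 15, 5543 AM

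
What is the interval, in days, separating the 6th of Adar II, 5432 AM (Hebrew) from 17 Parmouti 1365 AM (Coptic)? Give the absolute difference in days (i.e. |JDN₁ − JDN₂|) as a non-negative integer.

JDN of the first date = 2331810.
JDN of the second date = 2323457.
|2323457 − 2331810| = 8353.

8353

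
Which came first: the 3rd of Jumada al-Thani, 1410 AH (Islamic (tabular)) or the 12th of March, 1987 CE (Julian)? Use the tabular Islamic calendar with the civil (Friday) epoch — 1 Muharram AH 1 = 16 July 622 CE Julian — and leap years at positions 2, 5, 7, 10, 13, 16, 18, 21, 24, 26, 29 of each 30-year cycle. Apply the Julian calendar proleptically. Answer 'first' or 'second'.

second

The two dates have Julian Day Numbers 2447893 and 2446880 respectively.
Since 2446880 < 2447893, the second date comes first.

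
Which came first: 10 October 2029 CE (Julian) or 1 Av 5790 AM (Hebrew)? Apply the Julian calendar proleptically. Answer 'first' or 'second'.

first

First date → JDN 2462433; second date → JDN 2462714.
JDN 2462433 < JDN 2462714, so the first date is earlier.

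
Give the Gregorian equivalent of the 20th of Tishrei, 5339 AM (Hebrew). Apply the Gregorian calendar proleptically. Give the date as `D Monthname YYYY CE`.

1 October 1578 CE

Both dates share Julian Day Number 2297686; in the Gregorian calendar that is 1 October 1578 CE.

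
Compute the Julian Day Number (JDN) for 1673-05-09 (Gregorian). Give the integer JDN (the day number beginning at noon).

2332240

JDN 2451545 is 1 January 2000 CE (Gregorian); the target day is −119305 days from there, so JDN = 2332240.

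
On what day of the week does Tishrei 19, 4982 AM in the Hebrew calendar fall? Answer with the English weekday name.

Equivalently 13 October 1221 Gregorian, JDN 2167307.
Since JDN mod 7 = 2 (0 = Monday), the day is Wednesday.

Wednesday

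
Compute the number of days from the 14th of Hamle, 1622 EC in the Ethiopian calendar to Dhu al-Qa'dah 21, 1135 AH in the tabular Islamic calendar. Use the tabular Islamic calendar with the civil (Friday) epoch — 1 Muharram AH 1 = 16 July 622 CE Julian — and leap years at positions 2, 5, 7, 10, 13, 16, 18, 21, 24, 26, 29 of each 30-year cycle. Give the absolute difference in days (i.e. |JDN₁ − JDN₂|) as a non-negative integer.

First date → JDN 2316604; second date → JDN 2350607.
The interval is |2316604 − 2350607| = 34003 days.

34003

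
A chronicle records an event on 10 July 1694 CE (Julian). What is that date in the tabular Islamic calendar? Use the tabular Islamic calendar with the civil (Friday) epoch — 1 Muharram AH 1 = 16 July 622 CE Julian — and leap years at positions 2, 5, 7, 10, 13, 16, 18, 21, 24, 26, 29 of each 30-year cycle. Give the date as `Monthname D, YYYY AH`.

Dhu al-Qa'dah 27, 1105 AH

Both dates share Julian Day Number 2339982; in the tabular Islamic calendar that is 27 Dhu al-Qa'dah 1105 AH.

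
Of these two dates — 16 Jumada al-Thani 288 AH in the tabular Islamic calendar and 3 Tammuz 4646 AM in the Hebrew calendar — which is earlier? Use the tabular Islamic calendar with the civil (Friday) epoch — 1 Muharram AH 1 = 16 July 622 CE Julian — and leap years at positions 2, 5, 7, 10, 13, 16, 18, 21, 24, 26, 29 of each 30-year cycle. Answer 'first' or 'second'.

Converting both to JDN: 2050306 vs 2044829; the smaller is the second.

second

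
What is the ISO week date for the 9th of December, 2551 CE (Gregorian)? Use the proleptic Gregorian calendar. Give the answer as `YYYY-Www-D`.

2551-W49-4

The weekday is Thursday (ISO weekday 4).
That Thursday belongs to ISO week 49 of ISO year 2551.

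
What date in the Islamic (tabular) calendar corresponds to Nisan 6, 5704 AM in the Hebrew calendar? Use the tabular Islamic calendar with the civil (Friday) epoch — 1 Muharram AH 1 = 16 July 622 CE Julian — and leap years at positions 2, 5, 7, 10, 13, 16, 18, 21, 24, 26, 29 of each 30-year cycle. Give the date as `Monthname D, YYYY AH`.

The source date corresponds to 30 March 1944 in the Gregorian calendar (JDN 2431180).
That day falls on 5 Rabi' al-Thani 1363 AH in the tabular Islamic calendar.

Rabi' al-Thani 5, 1363 AH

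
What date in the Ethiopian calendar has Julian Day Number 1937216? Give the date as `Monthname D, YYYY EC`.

Tikimt 25, 584 EC

The proleptic Gregorian equivalent of JDN 1937216 is 25 October 591.
In the Ethiopian calendar that day is Tikimt 25, 584 EC.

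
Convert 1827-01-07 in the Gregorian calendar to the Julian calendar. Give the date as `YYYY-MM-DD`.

The Julian–Gregorian offset here is 12 days (Julian trailing).
7 January 1827 Gregorian − 12 days → 26 December 1826 Julian.

1826-12-26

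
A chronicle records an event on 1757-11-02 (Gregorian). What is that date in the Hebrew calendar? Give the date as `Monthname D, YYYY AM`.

Cheshvan 19, 5518 AM

Both dates share Julian Day Number 2363097; in the Hebrew calendar that is 19 Cheshvan 5518 AM.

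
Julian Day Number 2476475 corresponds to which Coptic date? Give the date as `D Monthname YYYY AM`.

JDN 2476475 is 3 April 2068 in the Gregorian calendar.
In the Coptic calendar that day is 25 Paremhat 1784 AM.

25 Paremhat 1784 AM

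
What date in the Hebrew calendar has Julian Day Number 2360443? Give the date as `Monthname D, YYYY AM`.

Tammuz 24, 5510 AM

The Gregorian equivalent of JDN 2360443 is 28 July 1750.
In the Hebrew calendar that day is Tammuz 24, 5510 AM.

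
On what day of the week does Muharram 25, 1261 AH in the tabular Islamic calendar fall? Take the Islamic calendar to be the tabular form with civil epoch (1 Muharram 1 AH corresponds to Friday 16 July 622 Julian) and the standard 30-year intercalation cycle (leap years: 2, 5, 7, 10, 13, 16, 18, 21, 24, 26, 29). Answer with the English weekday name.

Monday

This is JDN 2394966 (3 February 1845 Gregorian).
Since JDN mod 7 = 0 (0 = Monday), the day is Monday.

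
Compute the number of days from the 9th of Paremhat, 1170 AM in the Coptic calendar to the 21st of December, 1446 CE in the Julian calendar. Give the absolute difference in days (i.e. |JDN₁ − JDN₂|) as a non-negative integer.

First date → JDN 2252195; second date → JDN 2249564.
The interval is |2252195 − 2249564| = 2631 days.

2631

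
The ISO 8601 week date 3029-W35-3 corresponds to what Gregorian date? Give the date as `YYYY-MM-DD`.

3029-08-26

ISO week 1 of 3029 is the week containing the first Thursday of 3029.
Week 35, day 3 (Wednesday) lands on 3029-08-26.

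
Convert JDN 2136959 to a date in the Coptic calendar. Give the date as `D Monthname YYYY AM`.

7 Thout 855 AM

JDN 2136959 is 11 September 1138 in the proleptic Gregorian calendar.
In the Coptic calendar that day is 7 Thout 855 AM.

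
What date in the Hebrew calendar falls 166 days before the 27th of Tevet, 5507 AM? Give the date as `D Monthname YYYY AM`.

Counting 166 days back from JDN 2359147 reaches JDN 2358981, which is 10 Av 5506 AM.

10 Av 5506 AM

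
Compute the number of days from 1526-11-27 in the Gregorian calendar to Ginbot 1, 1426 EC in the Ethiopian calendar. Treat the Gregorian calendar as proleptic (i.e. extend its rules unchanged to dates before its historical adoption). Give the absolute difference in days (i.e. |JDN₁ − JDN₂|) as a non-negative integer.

33808

First date → JDN 2278750; second date → JDN 2244942.
The interval is |2278750 − 2244942| = 33808 days.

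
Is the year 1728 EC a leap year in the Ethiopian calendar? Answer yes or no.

no

1728 mod 4 = 0; in the Ethiopian calendar a year is leap when year mod 4 = 3, so it is a common year.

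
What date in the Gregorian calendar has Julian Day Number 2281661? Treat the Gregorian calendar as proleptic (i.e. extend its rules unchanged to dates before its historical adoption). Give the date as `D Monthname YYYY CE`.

Counting from JDN 2299161 = 15 Oct 1582 gives an offset of -17500 days.

16 November 1534 CE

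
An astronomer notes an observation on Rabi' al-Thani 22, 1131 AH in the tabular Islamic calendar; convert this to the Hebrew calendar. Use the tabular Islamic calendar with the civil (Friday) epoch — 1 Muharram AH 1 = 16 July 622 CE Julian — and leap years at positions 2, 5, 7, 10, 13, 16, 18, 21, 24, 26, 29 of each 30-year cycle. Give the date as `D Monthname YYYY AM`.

Julian Day Number of the source date = 2348984.
Converting JDN 2348984 to the Hebrew calendar gives 23 Adar 5479 AM.

23 Adar 5479 AM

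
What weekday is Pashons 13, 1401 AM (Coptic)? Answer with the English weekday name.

Equivalently 18 May 1685 Gregorian, JDN 2336632.
Since JDN mod 7 = 4 (0 = Monday), the day is Friday.

Friday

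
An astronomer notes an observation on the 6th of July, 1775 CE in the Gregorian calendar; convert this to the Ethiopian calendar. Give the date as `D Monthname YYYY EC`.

Both dates share Julian Day Number 2369552; in the Ethiopian calendar that is 1 Hamle 1767 EC.

1 Hamle 1767 EC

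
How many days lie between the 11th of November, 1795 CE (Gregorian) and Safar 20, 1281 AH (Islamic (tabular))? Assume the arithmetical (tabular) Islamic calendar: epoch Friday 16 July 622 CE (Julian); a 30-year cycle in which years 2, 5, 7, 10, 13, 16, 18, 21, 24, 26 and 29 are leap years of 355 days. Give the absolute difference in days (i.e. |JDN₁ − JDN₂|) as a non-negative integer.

25093

JDN of the first date = 2376985.
JDN of the second date = 2402078.
|2402078 − 2376985| = 25093.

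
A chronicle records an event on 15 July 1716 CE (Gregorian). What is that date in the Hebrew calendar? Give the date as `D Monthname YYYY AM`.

25 Tammuz 5476 AM

Julian Day Number of the source date = 2348012.
Converting JDN 2348012 to the Hebrew calendar gives 25 Tammuz 5476 AM.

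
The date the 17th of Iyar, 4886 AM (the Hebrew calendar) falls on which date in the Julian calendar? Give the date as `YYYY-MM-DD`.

1126-05-12

Julian Day Number of the source date = 2132461.
Converting JDN 2132461 to the Julian calendar gives 12 May 1126 CE.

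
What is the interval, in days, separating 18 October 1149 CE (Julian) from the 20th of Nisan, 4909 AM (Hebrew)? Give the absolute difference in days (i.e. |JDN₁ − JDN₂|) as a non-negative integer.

First date → JDN 2141021; second date → JDN 2140820.
The interval is |2141021 − 2140820| = 201 days.

201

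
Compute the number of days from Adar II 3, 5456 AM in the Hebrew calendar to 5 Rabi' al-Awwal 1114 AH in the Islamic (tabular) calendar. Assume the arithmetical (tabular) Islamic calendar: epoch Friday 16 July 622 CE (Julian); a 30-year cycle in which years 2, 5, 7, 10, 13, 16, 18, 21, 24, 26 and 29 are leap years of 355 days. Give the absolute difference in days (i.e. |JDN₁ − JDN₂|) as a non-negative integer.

2335

First date → JDN 2340578; second date → JDN 2342913.
The interval is |2340578 − 2342913| = 2335 days.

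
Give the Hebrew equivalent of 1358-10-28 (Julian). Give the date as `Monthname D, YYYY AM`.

The source date corresponds to 5 November 1358 in the proleptic Gregorian calendar (JDN 2217368).
That day falls on 25 Cheshvan 5119 AM in the Hebrew calendar.

Cheshvan 25, 5119 AM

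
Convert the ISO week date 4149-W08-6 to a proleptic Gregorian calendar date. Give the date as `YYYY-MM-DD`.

4149-02-22

ISO week 1 of 4149 is the week containing the first Thursday of 4149.
Week 8, day 6 (Saturday) lands on 4149-02-22.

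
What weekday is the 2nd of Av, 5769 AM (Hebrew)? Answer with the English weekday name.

Thursday

In the Gregorian calendar this is 23 July 2009 (JDN 2455036).
JDN 2455036 mod 7 = 3, and JDN 0 was a Monday, so this is a Thursday.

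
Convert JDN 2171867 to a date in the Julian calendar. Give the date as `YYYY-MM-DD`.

JDN 2171867 is 8 April 1234 in the proleptic Gregorian calendar.
In the Julian calendar that day is 1234-04-01.

1234-04-01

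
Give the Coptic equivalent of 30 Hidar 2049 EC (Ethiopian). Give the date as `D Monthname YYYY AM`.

The source date corresponds to 9 December 2056 in the Gregorian calendar (JDN 2472342).
That day falls on 30 Hathor 1773 AM in the Coptic calendar.

30 Hathor 1773 AM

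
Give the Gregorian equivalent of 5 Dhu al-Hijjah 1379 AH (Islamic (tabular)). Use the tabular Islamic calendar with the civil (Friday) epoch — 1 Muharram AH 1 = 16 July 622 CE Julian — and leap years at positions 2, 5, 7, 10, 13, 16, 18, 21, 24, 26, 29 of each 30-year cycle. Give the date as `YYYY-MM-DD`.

Julian Day Number of the source date = 2437086.
Converting JDN 2437086 to the Gregorian calendar gives 31 May 1960 CE.

1960-05-31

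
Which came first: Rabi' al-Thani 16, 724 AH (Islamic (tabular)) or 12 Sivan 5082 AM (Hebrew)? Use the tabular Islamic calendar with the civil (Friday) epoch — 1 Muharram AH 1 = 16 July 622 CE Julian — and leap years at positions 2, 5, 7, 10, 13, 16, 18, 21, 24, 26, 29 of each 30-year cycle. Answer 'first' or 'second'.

second

The two dates have Julian Day Numbers 2204751 and 2204067 respectively.
Since 2204067 < 2204751, the second date comes first.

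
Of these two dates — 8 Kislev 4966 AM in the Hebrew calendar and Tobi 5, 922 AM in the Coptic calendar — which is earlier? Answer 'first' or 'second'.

Converting both to JDN: 2161509 vs 2161549; the smaller is the first.

first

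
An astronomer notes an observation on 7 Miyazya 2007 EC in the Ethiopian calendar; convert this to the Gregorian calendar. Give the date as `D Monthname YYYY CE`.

15 April 2015 CE

Both dates share Julian Day Number 2457128; in the Gregorian calendar that is 15 April 2015 CE.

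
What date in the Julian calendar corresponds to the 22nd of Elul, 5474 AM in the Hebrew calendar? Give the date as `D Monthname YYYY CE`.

Julian Day Number of the source date = 2347330.
Converting JDN 2347330 to the Julian calendar gives 22 August 1714 CE.

22 August 1714 CE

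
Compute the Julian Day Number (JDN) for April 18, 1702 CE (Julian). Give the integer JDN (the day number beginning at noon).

Equivalently 29 April 1702 (Gregorian).
JDN 2299161 is 15 October 1582 CE (Gregorian); the target day is +43660 days from there, so JDN = 2342821.

2342821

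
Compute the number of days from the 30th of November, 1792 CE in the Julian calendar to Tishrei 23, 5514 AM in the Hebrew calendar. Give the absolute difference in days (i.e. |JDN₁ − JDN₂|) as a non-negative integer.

JDN of the first date = 2375920.
JDN of the second date = 2361624.
|2361624 − 2375920| = 14296.

14296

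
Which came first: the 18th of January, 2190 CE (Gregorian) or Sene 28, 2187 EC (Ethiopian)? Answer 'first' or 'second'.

Converting both to JDN: 2520959 vs 2522954; the smaller is the first.

first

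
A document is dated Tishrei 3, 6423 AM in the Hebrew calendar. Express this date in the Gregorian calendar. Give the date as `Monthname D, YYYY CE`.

Both dates share Julian Day Number 2693616; in the Gregorian calendar that is 8 October 2662 CE.

October 8, 2662 CE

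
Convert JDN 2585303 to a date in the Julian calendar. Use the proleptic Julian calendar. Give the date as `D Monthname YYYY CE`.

JDN 2585303 is 21 March 2366 in the Gregorian calendar.
In the Julian calendar that day is 5 March 2366 CE.

5 March 2366 CE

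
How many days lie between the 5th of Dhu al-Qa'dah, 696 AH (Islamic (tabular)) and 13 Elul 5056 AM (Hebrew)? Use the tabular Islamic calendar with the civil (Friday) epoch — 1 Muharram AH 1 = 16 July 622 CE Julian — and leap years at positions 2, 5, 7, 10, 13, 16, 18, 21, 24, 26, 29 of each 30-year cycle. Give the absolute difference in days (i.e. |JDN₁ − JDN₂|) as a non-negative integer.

377

JDN of the first date = 2195024.
JDN of the second date = 2194647.
|2194647 − 2195024| = 377.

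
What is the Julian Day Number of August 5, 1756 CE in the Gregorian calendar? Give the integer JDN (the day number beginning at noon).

JDN 2451545 is 1 January 2000 CE (Gregorian); the target day is −88902 days from there, so JDN = 2362643.

2362643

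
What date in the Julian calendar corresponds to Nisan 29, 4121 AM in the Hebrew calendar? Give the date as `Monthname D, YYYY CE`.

April 21, 361 CE

Julian Day Number of the source date = 1853024.
Converting JDN 1853024 to the Julian calendar gives 21 April 361 CE.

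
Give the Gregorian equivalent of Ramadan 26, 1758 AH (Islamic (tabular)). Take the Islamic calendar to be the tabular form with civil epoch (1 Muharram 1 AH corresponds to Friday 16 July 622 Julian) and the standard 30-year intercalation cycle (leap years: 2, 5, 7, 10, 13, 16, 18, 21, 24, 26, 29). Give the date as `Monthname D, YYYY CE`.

Both dates share Julian Day Number 2571323; in the Gregorian calendar that is 11 December 2327 CE.

December 11, 2327 CE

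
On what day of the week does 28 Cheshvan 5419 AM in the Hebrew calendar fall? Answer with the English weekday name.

Sunday

Equivalently 24 November 1658 Gregorian, JDN 2326960.
Since JDN mod 7 = 6 (0 = Monday), the day is Sunday.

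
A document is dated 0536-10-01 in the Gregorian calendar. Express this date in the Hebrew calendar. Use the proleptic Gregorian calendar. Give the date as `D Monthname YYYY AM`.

28 Tishrei 4297 AM

Julian Day Number of the source date = 1917104.
Converting JDN 1917104 to the Hebrew calendar gives 28 Tishrei 4297 AM.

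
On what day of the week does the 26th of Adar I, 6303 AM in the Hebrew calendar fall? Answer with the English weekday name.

Sunday

In the Gregorian calendar this is 3 March 2543 (JDN 2649933).
JDN 2649933 mod 7 = 6, and JDN 0 was a Monday, so this is a Sunday.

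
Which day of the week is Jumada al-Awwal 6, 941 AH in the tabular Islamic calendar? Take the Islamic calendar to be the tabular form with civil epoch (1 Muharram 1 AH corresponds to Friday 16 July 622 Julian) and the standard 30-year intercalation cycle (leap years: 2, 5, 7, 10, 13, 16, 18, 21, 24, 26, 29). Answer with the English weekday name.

Friday

Equivalently 23 November 1534 Gregorian, JDN 2281668.
2281668 ≡ 4 (mod 7); counting from Monday = 0 gives Friday.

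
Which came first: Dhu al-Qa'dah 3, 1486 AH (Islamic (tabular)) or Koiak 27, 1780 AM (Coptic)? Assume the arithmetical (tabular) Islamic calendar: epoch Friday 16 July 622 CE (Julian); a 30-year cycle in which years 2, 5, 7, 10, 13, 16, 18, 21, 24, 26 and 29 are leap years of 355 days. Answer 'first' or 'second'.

The two dates have Julian Day Numbers 2474971 and 2474926 respectively.
Since 2474926 < 2474971, the second date comes first.

second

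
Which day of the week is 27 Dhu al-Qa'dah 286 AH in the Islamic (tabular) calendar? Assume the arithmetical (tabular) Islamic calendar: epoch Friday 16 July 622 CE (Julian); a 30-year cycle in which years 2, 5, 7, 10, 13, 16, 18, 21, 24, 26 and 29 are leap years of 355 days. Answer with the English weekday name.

This is JDN 2049755 (8 December 899 Gregorian).
JDN 2049755 mod 7 = 1, and JDN 0 was a Monday, so this is a Tuesday.

Tuesday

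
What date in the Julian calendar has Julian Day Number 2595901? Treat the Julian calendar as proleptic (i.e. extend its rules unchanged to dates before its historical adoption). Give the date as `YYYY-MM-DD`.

The Gregorian equivalent of JDN 2595901 is 27 March 2395.
In the Julian calendar that day is 2395-03-11.

2395-03-11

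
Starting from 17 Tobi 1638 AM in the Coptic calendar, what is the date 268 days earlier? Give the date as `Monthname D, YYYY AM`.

Counting 268 days back from JDN 2423080 reaches JDN 2422812, which is Parmouti 24, 1637 AM.

Parmouti 24, 1637 AM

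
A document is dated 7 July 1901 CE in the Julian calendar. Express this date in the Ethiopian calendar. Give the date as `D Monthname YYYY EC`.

13 Hamle 1893 EC

The source date corresponds to 20 July 1901 in the Gregorian calendar (JDN 2415586).
That day falls on 13 Hamle 1893 EC in the Ethiopian calendar.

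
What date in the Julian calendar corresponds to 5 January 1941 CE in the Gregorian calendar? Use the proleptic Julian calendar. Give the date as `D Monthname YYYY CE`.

At this point the Julian calendar is 13 days behind the Gregorian.
5 January 1941 Gregorian − 13 days → 23 December 1940 Julian.

23 December 1940 CE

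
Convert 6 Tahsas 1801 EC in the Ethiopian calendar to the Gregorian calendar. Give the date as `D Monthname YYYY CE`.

Both dates share Julian Day Number 2381766; in the Gregorian calendar that is 14 December 1808 CE.

14 December 1808 CE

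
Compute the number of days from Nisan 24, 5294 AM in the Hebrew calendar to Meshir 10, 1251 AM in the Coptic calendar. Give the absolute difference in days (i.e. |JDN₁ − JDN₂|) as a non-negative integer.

301

JDN of the first date = 2281450.
JDN of the second date = 2281751.
|2281751 − 2281450| = 301.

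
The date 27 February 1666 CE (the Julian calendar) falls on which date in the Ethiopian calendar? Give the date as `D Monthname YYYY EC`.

3 Megabit 1658 EC

Both dates share Julian Day Number 2329622; in the Ethiopian calendar that is 3 Megabit 1658 EC.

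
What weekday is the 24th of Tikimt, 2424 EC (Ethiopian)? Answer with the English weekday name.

Friday

This is JDN 2609275 (7 November 2431 Gregorian).
JDN 2609275 mod 7 = 4, and JDN 0 was a Monday, so this is a Friday.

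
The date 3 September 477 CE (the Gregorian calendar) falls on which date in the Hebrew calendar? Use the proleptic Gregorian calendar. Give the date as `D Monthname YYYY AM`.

Both dates share Julian Day Number 1895527; in the Hebrew calendar that is 8 Elul 4237 AM.

8 Elul 4237 AM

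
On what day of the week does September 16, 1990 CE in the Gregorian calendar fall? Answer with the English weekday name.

JDN 2448151 mod 7 = 6, and JDN 0 was a Monday, so this is a Sunday.

Sunday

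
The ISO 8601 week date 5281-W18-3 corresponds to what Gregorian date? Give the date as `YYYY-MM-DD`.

5281-04-30

ISO week 1 of 5281 is the week containing the first Thursday of 5281.
Week 18, day 3 (Wednesday) lands on 5281-04-30.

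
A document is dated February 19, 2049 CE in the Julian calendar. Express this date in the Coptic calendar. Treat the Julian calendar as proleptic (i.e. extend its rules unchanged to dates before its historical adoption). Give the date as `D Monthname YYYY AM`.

25 Meshir 1765 AM

Julian Day Number of the source date = 2469505.
Converting JDN 2469505 to the Coptic calendar gives 25 Meshir 1765 AM.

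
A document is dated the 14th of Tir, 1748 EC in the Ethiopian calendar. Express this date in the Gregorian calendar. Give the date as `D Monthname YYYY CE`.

21 January 1756 CE

Both dates share Julian Day Number 2362446; in the Gregorian calendar that is 21 January 1756 CE.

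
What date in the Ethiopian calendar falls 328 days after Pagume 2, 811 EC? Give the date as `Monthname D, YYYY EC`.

The starting date is JDN 2020434; 2020434 + 328 = 2020762.
JDN 2020762 corresponds to Hamle 24, 812 EC.

Hamle 24, 812 EC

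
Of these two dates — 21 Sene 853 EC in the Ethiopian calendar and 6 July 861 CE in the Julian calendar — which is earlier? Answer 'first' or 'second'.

Converting both to JDN: 2035704 vs 2035725; the smaller is the first.

first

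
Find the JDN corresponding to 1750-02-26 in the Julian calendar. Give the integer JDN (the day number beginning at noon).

Equivalently 9 March 1750 (Gregorian).
JDN 2299161 is 15 October 1582 CE (Gregorian); the target day is +61141 days from there, so JDN = 2360302.

2360302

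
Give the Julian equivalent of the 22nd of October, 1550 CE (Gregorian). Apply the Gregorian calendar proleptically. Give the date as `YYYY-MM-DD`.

1550-10-12

The Julian–Gregorian offset here is 10 days (Julian trailing).
22 October 1550 Gregorian − 10 days → 12 October 1550 Julian.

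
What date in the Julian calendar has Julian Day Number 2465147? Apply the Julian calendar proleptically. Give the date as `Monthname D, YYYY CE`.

JDN 2465147 is 29 March 2037 in the Gregorian calendar.
In the Julian calendar that day is March 16, 2037 CE.

March 16, 2037 CE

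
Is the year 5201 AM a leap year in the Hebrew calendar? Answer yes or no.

Hebrew year 5201 is year 14 of its 19-year Metonic cycle; leap years are at positions 3, 6, 8, 11, 14, 17, 19, so it is a leap year (13 months).

yes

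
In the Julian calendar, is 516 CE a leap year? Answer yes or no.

yes

516 mod 4 = 0, so it is a leap year in the Julian calendar.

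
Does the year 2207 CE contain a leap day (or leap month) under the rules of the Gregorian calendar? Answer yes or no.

2207 is not divisible by 4, so it is a common year.

no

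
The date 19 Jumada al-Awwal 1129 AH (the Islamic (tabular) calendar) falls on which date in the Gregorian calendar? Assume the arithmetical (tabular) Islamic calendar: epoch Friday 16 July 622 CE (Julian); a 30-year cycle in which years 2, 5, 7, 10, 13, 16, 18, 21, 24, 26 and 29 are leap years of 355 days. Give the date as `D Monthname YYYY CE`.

Both dates share Julian Day Number 2348302; in the Gregorian calendar that is 1 May 1717 CE.

1 May 1717 CE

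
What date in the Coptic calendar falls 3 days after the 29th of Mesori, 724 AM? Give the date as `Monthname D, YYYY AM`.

Pi Kogi Enavot 2, 724 AM

Counting 3 days forward from JDN 2089464 reaches JDN 2089467, which is Pi Kogi Enavot 2, 724 AM.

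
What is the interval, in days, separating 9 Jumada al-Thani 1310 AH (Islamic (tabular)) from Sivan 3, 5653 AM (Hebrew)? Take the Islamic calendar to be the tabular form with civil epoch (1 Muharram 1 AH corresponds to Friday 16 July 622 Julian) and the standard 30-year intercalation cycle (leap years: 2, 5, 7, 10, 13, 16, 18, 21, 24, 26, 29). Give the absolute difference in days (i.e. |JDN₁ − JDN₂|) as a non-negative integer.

140

First date → JDN 2412462; second date → JDN 2412602.
The interval is |2412462 − 2412602| = 140 days.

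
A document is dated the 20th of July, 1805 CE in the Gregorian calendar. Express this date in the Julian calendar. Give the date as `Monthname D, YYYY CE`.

July 8, 1805 CE

For dates in this range the Gregorian date is 12 days ahead of the Julian.
20 July 1805 Gregorian − 12 days → 8 July 1805 Julian.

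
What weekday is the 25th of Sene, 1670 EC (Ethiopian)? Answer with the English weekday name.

Wednesday

In the Gregorian calendar this is 29 June 1678 (JDN 2334117).
2334117 ≡ 2 (mod 7); counting from Monday = 0 gives Wednesday.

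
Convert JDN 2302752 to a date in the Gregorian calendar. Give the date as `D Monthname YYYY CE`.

Counting from JDN 2299161 = 15 Oct 1582 gives an offset of 3591 days.

14 August 1592 CE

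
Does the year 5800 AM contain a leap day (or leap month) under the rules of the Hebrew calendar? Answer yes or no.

Hebrew year 5800 is year 5 of its 19-year Metonic cycle; leap years are at positions 3, 6, 8, 11, 14, 17, 19, so it is a common year (12 months).

no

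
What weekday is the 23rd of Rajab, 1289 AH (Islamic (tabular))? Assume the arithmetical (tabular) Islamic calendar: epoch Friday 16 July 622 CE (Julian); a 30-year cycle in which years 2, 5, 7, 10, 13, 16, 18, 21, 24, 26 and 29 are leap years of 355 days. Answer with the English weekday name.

In the Gregorian calendar this is 26 September 1872 (JDN 2405063).
Since JDN mod 7 = 3 (0 = Monday), the day is Thursday.

Thursday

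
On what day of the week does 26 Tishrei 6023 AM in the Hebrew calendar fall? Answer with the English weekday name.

Friday

This is JDN 2547521 (10 October 2262 Gregorian).
2547521 ≡ 4 (mod 7); counting from Monday = 0 gives Friday.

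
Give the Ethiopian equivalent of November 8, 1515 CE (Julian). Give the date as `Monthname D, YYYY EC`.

Hidar 11, 1508 EC

The source date corresponds to 18 November 1515 in the proleptic Gregorian calendar (JDN 2274723).
That day falls on 11 Hidar 1508 EC in the Ethiopian calendar.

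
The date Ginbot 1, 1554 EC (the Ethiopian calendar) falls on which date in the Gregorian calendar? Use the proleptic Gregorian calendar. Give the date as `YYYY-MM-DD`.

1562-05-06

Both dates share Julian Day Number 2291694; in the Gregorian calendar that is 6 May 1562 CE.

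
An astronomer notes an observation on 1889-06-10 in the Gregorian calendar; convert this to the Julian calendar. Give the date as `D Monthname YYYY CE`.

29 May 1889 CE

For dates in this range the Gregorian date is 12 days ahead of the Julian.
10 June 1889 Gregorian − 12 days → 29 May 1889 Julian.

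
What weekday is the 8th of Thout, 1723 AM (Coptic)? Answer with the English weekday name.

Monday

In the Gregorian calendar this is 18 September 2006 (JDN 2453997).
JDN 2453997 mod 7 = 0, and JDN 0 was a Monday, so this is a Monday.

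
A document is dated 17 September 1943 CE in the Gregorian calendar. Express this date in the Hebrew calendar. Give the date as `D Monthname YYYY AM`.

17 Elul 5703 AM

Julian Day Number of the source date = 2430985.
Converting JDN 2430985 to the Hebrew calendar gives 17 Elul 5703 AM.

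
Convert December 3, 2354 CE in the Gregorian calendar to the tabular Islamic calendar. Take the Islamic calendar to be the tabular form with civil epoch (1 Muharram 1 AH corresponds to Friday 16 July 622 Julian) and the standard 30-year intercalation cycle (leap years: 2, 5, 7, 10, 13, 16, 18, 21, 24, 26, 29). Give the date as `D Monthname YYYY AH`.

Julian Day Number of the source date = 2581177.
Converting JDN 2581177 to the tabular Islamic calendar gives 17 Rajab 1786 AH.

17 Rajab 1786 AH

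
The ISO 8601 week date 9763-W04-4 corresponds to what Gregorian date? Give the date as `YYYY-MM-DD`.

ISO week 1 of 9763 is the week containing the first Thursday of 9763.
Week 4, day 4 (Thursday) lands on 9763-01-27.

9763-01-27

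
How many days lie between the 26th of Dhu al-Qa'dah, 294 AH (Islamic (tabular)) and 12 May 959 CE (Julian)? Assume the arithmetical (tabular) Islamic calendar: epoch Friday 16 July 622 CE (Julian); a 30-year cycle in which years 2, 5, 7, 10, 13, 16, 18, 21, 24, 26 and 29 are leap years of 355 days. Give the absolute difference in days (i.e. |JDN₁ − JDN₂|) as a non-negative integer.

18875

First date → JDN 2052589; second date → JDN 2071464.
The interval is |2052589 − 2071464| = 18875 days.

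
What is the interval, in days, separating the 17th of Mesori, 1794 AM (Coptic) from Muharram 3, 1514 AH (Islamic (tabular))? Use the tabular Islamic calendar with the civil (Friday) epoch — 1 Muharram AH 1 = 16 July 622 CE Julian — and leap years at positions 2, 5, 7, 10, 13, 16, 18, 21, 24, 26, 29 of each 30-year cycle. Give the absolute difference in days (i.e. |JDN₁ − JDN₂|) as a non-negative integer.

4330

First date → JDN 2480269; second date → JDN 2484599.
The interval is |2480269 − 2484599| = 4330 days.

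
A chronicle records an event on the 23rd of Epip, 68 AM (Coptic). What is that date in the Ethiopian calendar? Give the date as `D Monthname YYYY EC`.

23 Hamle 344 EC

Julian Day Number of the source date = 1849824.
Converting JDN 1849824 to the Ethiopian calendar gives 23 Hamle 344 EC.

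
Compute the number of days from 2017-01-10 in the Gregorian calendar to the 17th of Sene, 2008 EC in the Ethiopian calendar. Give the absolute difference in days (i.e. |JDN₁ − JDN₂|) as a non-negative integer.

First date → JDN 2457764; second date → JDN 2457564.
The interval is |2457764 − 2457564| = 200 days.

200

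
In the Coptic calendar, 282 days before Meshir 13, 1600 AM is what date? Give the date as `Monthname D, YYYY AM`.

Pashons 7, 1599 AM

JDN of Meshir 13, 1600 AM = 2409227.
2409227 − 282 = 2408945.
JDN 2408945 in the Coptic calendar is Pashons 7, 1599 AM.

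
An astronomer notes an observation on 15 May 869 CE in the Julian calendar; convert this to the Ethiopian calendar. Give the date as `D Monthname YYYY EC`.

Julian Day Number of the source date = 2038595.
Converting JDN 2038595 to the Ethiopian calendar gives 20 Ginbot 861 EC.

20 Ginbot 861 EC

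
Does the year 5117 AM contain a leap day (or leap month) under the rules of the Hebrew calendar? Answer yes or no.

Hebrew year 5117 is year 6 of its 19-year Metonic cycle; leap years are at positions 3, 6, 8, 11, 14, 17, 19, so it is a leap year (13 months).

yes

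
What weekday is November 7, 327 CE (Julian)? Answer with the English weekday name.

In the proleptic Gregorian calendar this is 8 November 327 (JDN 1840805).
JDN 1840805 mod 7 = 1, and JDN 0 was a Monday, so this is a Tuesday.

Tuesday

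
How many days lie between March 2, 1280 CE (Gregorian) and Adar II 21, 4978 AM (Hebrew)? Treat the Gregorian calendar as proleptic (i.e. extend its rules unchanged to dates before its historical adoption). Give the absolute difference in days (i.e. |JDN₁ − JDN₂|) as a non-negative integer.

22621

JDN of the first date = 2188632.
JDN of the second date = 2166011.
|2166011 − 2188632| = 22621.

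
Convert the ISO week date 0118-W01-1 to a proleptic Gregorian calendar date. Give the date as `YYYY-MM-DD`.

0118-01-03

ISO week 1 of 118 is the week containing the first Thursday of 118.
Week 1, day 1 (Monday) lands on 0118-01-03.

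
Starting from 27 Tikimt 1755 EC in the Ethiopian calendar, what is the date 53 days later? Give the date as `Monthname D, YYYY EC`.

JDN of 27 Tikimt 1755 EC = 2364925.
2364925 + 53 = 2364978.
JDN 2364978 in the Ethiopian calendar is Tahsas 20, 1755 EC.

Tahsas 20, 1755 EC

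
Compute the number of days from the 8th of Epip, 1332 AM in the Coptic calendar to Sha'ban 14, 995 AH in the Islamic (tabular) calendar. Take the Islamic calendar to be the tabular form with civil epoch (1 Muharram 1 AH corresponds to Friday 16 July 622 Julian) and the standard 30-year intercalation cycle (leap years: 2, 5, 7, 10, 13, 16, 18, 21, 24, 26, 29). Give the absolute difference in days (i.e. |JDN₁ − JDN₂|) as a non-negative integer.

JDN of the first date = 2311485.
JDN of the second date = 2300900.
|2300900 − 2311485| = 10585.

10585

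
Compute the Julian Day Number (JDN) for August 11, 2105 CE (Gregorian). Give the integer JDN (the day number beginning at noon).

JDN 2451545 is 1 January 2000 CE (Gregorian); the target day is +38573 days from there, so JDN = 2490118.

2490118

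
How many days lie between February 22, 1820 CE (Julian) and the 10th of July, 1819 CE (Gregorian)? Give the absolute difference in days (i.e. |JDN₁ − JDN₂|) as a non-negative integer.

239

First date → JDN 2385865; second date → JDN 2385626.
The interval is |2385865 − 2385626| = 239 days.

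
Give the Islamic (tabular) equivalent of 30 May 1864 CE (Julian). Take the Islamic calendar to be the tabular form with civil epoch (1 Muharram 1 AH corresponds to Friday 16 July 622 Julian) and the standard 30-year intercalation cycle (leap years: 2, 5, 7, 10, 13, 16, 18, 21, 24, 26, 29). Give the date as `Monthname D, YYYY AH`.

Muharram 6, 1281 AH

The source date corresponds to 11 June 1864 in the Gregorian calendar (JDN 2402034).
That day falls on 6 Muharram 1281 AH in the tabular Islamic calendar.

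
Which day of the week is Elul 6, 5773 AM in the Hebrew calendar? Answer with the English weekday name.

Monday

This is JDN 2456517 (12 August 2013 Gregorian).
JDN 2456517 mod 7 = 0, and JDN 0 was a Monday, so this is a Monday.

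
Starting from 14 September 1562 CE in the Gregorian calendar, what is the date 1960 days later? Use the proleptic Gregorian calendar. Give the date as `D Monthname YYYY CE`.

26 January 1568 CE

Counting 1960 days forward from JDN 2291825 reaches JDN 2293785, which is 26 January 1568 CE.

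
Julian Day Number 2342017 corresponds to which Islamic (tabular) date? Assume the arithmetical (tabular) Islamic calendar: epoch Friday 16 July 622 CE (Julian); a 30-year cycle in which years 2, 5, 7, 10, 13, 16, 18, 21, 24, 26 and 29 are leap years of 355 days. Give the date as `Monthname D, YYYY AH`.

The Gregorian equivalent of JDN 2342017 is 14 February 1700.
In the tabular Islamic calendar that day is Sha'ban 24, 1111 AH.

Sha'ban 24, 1111 AH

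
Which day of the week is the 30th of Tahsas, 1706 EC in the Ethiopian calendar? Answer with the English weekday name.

Saturday

Equivalently 6 January 1714 Gregorian, JDN 2347091.
Since JDN mod 7 = 5 (0 = Monday), the day is Saturday.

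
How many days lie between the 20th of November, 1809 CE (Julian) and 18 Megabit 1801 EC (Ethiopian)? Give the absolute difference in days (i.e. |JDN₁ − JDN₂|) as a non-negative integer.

JDN of the first date = 2382119.
JDN of the second date = 2381868.
|2381868 − 2382119| = 251.

251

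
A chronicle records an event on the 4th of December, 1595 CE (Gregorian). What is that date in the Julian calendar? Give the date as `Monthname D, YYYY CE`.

November 24, 1595 CE

At this point the Julian calendar is 10 days behind the Gregorian.
4 December 1595 Gregorian − 10 days → 24 November 1595 Julian.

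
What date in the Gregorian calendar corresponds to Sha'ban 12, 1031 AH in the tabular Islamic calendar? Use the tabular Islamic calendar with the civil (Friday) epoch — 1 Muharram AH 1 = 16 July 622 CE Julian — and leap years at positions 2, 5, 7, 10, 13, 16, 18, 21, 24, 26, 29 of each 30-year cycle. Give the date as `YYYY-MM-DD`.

1622-06-22

Julian Day Number of the source date = 2313656.
Converting JDN 2313656 to the Gregorian calendar gives 22 June 1622 CE.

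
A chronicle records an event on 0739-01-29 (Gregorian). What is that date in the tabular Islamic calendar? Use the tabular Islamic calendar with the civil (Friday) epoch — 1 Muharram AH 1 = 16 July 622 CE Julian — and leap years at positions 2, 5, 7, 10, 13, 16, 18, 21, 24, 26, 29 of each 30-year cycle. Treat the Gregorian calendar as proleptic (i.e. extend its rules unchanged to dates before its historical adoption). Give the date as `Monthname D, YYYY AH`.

Both dates share Julian Day Number 1991002; in the tabular Islamic calendar that is 9 Safar 121 AH.

Safar 9, 121 AH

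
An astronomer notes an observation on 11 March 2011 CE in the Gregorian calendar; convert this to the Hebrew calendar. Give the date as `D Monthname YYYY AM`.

5 Adar II 5771 AM

Both dates share Julian Day Number 2455632; in the Hebrew calendar that is 5 Adar II 5771 AM.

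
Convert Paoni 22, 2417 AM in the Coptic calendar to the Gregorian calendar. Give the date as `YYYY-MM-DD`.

Both dates share Julian Day Number 2707765; in the Gregorian calendar that is 5 July 2701 CE.

2701-07-05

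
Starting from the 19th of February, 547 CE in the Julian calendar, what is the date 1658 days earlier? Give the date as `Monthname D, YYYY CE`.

August 6, 542 CE

The starting date is JDN 1920899; 1920899 − 1658 = 1919241.
JDN 1919241 corresponds to August 6, 542 CE.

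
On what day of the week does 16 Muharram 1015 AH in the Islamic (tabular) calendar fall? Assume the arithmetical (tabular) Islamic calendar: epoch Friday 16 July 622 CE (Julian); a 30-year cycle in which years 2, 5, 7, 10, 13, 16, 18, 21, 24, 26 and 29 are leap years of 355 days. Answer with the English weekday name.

Wednesday

This is JDN 2307783 (24 May 1606 Gregorian).
Since JDN mod 7 = 2 (0 = Monday), the day is Wednesday.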